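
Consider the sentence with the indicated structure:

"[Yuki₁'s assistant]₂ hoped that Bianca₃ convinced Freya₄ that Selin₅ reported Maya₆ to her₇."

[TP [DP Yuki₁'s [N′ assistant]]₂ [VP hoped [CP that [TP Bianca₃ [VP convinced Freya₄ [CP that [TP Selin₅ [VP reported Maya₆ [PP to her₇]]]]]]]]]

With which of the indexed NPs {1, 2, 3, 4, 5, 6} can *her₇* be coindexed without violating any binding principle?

*her* is a pronoun, so Principle B applies: it must be free in its binding domain.
Binding domain of *her₇*: the embedded TP, whose subject is Selin₅.
*Yuki₁* and the pronoun do not c-command one another → neither Principle B nor Principle C is at stake; coindexation permitted.
*[Yuki₁'s assistant]₂* c-commands the pronoun but from outside its binding domain, and is not c-commanded by it → coindexation permitted.
*Bianca₃* c-commands the pronoun but from outside its binding domain, and is not c-commanded by it → coindexation permitted.
*Freya₄* c-commands the pronoun but from outside its binding domain, and is not c-commanded by it → coindexation permitted.
*Selin₅* c-commands the pronoun within its binding domain → coindexation would violate Principle B.
*Maya₆* c-commands the pronoun within its binding domain → coindexation would violate Principle B.

{1, 2, 3, 4}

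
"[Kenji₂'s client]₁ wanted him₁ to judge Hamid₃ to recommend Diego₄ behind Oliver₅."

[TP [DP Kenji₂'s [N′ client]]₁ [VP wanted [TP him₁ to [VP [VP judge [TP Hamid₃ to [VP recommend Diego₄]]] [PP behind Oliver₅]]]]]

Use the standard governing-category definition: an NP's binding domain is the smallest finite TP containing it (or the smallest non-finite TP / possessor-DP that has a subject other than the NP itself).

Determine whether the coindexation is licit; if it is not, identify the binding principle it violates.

Principle B

The two coindexed NPs are *[Kenji₂'s client]₁* and *him₁*.
*him₁* is a pronoun. Its binding domain is the matrix TP, whose subject is [Kenji₂'s client]₁.
*[Kenji₂'s client]₁* c-commands it within that domain and carries the same index.
The pronoun is locally bound → Principle B violation.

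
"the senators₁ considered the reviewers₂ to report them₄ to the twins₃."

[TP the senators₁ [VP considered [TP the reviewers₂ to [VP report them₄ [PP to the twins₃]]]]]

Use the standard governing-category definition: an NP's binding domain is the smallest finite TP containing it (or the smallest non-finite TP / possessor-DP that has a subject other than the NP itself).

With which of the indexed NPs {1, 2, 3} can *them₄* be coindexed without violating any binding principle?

{1}

*them* is a pronoun, so Principle B applies: it must be free in its binding domain.
Binding domain of *them₄*: the embedded TP, whose subject is the reviewers₂.
*the senators₁* c-commands the pronoun but from outside its binding domain, and is not c-commanded by it → coindexation permitted.
*the reviewers₂* c-commands the pronoun within its binding domain → coindexation would violate Principle B.
*the twins₃*: the pronoun c-commands this R-expression → coindexation would violate Principle C on *the twins₃*.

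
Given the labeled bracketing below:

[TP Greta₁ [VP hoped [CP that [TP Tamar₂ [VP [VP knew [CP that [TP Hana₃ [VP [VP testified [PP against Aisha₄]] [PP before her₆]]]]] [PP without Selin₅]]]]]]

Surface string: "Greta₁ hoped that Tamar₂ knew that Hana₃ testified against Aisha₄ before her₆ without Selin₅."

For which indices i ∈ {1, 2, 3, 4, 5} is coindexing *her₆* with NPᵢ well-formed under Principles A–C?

*her* is a pronoun, so Principle B applies: it must be free in its binding domain.
Binding domain of *her₆*: the embedded TP, whose subject is Hana₃.
*Greta₁* c-commands the pronoun but from outside its binding domain, and is not c-commanded by it → coindexation permitted.
*Tamar₂* c-commands the pronoun but from outside its binding domain, and is not c-commanded by it → coindexation permitted.
*Hana₃* c-commands the pronoun within its binding domain → coindexation would violate Principle B.
*Aisha₄* and the pronoun do not c-command one another → neither Principle B nor Principle C is at stake; coindexation permitted.
*Selin₅* and the pronoun do not c-command one another → neither Principle B nor Principle C is at stake; coindexation permitted.

{1, 2, 4, 5}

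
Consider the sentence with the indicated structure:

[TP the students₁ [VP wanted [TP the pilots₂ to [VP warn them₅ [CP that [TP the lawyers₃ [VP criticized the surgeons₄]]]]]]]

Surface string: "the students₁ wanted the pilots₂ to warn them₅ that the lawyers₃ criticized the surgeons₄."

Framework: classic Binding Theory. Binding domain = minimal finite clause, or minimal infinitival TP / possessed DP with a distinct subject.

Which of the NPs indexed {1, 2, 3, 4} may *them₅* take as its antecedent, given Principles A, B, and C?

{1}

*them* is a pronoun, so Principle B applies: it must be free in its binding domain.
Binding domain of *them₅*: the embedded TP, whose subject is the pilots₂.
*the students₁* c-commands the pronoun but from outside its binding domain, and is not c-commanded by it → coindexation permitted.
*the pilots₂* c-commands the pronoun within its binding domain → coindexation would violate Principle B.
*the lawyers₃*: the pronoun c-commands this R-expression → coindexation would violate Principle C on *the lawyers₃*.
*the surgeons₄*: the pronoun c-commands this R-expression → coindexation would violate Principle C on *the surgeons₄*.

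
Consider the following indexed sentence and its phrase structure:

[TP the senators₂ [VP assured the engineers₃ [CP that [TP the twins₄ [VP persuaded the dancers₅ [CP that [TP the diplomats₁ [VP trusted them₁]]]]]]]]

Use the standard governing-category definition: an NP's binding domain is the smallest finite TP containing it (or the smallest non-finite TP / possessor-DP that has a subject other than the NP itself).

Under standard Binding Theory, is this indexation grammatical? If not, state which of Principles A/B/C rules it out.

The two coindexed NPs are *the diplomats₁* and *them₁*.
*them₁* is a pronoun. Its binding domain is the embedded TP, whose subject is the diplomats₁.
*the diplomats₁* c-commands it within that domain and carries the same index.
The pronoun is locally bound → Principle B violation.

Principle B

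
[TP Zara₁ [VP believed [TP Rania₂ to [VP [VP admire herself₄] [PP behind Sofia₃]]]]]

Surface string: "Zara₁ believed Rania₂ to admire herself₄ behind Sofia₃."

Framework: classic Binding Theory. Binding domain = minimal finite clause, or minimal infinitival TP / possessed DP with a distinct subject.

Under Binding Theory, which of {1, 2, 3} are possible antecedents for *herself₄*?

{2}

*herself* is an anaphor, so Principle A applies: it must be bound in its binding domain.
Binding domain of *herself₄*: the embedded TP, whose subject is Rania₂.
*Zara₁* c-commands the anaphor but is outside its binding domain → cannot satisfy Principle A.
*Rania₂* c-commands the anaphor within its binding domain → licit binder.
*Sofia₃* does not c-command the anaphor → cannot bind it.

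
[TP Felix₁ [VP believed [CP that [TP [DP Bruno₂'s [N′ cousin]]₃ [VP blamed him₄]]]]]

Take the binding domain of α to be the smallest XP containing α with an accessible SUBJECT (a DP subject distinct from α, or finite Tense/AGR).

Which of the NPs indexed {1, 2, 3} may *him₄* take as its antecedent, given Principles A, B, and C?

*him* is a pronoun, so Principle B applies: it must be free in its binding domain.
Binding domain of *him₄*: the embedded TP, whose subject is [Bruno₂'s cousin]₃.
*Felix₁* c-commands the pronoun but from outside its binding domain, and is not c-commanded by it → coindexation permitted.
*Bruno₂* and the pronoun do not c-command one another → neither Principle B nor Principle C is at stake; coindexation permitted.
*[Bruno₂'s cousin]₃* c-commands the pronoun within its binding domain → coindexation would violate Principle B.

{1, 2}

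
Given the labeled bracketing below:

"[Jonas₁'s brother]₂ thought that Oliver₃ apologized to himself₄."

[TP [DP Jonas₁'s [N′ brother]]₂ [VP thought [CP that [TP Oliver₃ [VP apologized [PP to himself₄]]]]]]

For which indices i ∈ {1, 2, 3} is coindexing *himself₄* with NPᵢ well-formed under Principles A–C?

*himself* is an anaphor, so Principle A applies: it must be bound in its binding domain.
Binding domain of *himself₄*: the embedded TP, whose subject is Oliver₃.
*Jonas₁* does not c-command the anaphor → cannot bind it.
*[Jonas₁'s brother]₂* c-commands the anaphor but is outside its binding domain → cannot satisfy Principle A.
*Oliver₃* c-commands the anaphor within its binding domain → licit binder.

{3}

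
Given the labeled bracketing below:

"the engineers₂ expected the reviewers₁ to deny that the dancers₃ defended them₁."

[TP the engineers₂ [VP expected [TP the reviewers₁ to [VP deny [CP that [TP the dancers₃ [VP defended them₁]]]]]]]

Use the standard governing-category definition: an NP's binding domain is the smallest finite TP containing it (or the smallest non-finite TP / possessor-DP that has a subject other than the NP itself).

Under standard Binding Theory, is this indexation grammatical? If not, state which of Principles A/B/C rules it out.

The two coindexed NPs are *the reviewers₁* and *them₁*.
*them₁* is a pronoun; its binding domain is the embedded TP, whose subject is the dancers₃. Within that domain it is c-commanded only by *the dancers₃*, which carries a different index — the pronoun is free locally, so Principle B holds.
*the reviewers₁* is an R-expression; *them₁* does not c-command it, and no other NP shares its index, so Principle C is satisfied.
All principles are respected.

grammatical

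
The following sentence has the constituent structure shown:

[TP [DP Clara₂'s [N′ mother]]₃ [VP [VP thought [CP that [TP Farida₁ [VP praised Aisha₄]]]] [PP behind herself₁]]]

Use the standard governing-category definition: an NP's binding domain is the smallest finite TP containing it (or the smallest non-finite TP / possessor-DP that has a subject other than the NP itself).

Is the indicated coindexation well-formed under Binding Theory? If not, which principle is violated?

The two coindexed NPs are *Farida₁* and *herself₁*.
*herself₁* is an anaphor. Principle A requires it to be bound within its binding domain — the matrix TP, whose subject is [Clara₂'s mother]₃.
Within that domain it is c-commanded by *[Clara₂'s mother]₃*, which does not share its index.
*Farida₁* does not c-command the anaphor at all.
The anaphor is unbound in its domain → Principle A violation.

Principle A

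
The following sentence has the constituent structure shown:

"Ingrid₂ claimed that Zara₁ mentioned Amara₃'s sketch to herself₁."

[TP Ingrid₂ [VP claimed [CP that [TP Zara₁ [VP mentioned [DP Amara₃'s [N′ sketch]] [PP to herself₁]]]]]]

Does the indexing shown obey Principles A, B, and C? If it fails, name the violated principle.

The two coindexed NPs are *Zara₁* and *herself₁*.
*herself₁* is an anaphor; its binding domain is the embedded TP, whose subject is Zara₁. *Zara₁* c-commands it within that domain and shares its index, so Principle A is satisfied.
*Zara₁* is an R-expression; *herself₁* does not c-command it, and no other NP shares its index, so Principle C is satisfied.
All principles are respected.

grammatical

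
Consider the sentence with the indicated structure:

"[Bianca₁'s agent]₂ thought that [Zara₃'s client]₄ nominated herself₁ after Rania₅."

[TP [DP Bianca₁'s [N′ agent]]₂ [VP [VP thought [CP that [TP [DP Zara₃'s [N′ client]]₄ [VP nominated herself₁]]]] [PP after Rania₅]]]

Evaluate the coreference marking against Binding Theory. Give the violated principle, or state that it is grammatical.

Principle A

The two coindexed NPs are *Bianca₁* and *herself₁*.
*herself₁* is an anaphor. Principle A requires it to be bound within its binding domain — the embedded TP, whose subject is [Zara₃'s client]₄.
Within that domain it is c-commanded by *[Zara₃'s client]₄*, which does not share its index.
*Bianca₁* does not c-command the anaphor at all.
The anaphor is unbound in its domain → Principle A violation.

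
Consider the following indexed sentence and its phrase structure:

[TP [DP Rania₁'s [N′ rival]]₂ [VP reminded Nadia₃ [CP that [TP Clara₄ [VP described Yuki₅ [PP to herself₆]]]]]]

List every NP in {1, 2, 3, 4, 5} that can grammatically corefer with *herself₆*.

*herself* is an anaphor, so Principle A applies: it must be bound in its binding domain.
Binding domain of *herself₆*: the embedded TP, whose subject is Clara₄.
*Rania₁* does not c-command the anaphor → cannot bind it.
*[Rania₁'s rival]₂* c-commands the anaphor but is outside its binding domain → cannot satisfy Principle A.
*Nadia₃* c-commands the anaphor but is outside its binding domain → cannot satisfy Principle A.
*Clara₄* c-commands the anaphor within its binding domain → licit binder.
*Yuki₅* c-commands the anaphor within its binding domain → licit binder.

{4, 5}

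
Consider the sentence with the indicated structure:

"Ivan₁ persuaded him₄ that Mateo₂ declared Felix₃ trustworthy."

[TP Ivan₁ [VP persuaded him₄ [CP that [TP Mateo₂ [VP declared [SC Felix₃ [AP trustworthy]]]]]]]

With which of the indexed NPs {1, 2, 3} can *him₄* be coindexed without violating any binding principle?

*him* is a pronoun, so Principle B applies: it must be free in its binding domain.
Binding domain of *him₄*: the matrix TP, whose subject is Ivan₁.
*Ivan₁* c-commands the pronoun within its binding domain → coindexation would violate Principle B.
*Mateo₂*: the pronoun c-commands this R-expression → coindexation would violate Principle C on *Mateo₂*.
*Felix₃*: the pronoun c-commands this R-expression → coindexation would violate Principle C on *Felix₃*.

none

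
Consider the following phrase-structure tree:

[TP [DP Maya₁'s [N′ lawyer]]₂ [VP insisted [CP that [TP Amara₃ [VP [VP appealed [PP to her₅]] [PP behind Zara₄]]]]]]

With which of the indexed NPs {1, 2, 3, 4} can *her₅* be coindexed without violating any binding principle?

*her* is a pronoun, so Principle B applies: it must be free in its binding domain.
Binding domain of *her₅*: the embedded TP, whose subject is Amara₃.
*Maya₁* and the pronoun do not c-command one another → neither Principle B nor Principle C is at stake; coindexation permitted.
*[Maya₁'s lawyer]₂* c-commands the pronoun but from outside its binding domain, and is not c-commanded by it → coindexation permitted.
*Amara₃* c-commands the pronoun within its binding domain → coindexation would violate Principle B.
*Zara₄* and the pronoun do not c-command one another → neither Principle B nor Principle C is at stake; coindexation permitted.

{1, 2, 4}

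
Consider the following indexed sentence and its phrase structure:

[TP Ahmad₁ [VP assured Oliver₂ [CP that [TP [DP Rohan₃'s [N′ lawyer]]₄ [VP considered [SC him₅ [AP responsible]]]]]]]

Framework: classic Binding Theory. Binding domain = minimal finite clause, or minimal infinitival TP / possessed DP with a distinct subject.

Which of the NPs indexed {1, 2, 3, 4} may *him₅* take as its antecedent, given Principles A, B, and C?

{1, 2, 3}

*him* is a pronoun, so Principle B applies: it must be free in its binding domain.
Binding domain of *him₅*: the embedded TP, whose subject is [Rohan₃'s lawyer]₄.
*Ahmad₁* c-commands the pronoun but from outside its binding domain, and is not c-commanded by it → coindexation permitted.
*Oliver₂* c-commands the pronoun but from outside its binding domain, and is not c-commanded by it → coindexation permitted.
*Rohan₃* and the pronoun do not c-command one another → neither Principle B nor Principle C is at stake; coindexation permitted.
*[Rohan₃'s lawyer]₄* c-commands the pronoun within its binding domain → coindexation would violate Principle B.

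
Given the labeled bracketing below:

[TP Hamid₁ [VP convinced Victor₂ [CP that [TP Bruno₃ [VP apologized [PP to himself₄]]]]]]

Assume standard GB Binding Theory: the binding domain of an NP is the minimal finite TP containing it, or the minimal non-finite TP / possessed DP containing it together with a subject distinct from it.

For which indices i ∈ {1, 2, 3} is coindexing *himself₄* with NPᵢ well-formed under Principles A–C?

*himself* is an anaphor, so Principle A applies: it must be bound in its binding domain.
Binding domain of *himself₄*: the embedded TP, whose subject is Bruno₃.
*Hamid₁* c-commands the anaphor but is outside its binding domain → cannot satisfy Principle A.
*Victor₂* c-commands the anaphor but is outside its binding domain → cannot satisfy Principle A.
*Bruno₃* c-commands the anaphor within its binding domain → licit binder.

{3}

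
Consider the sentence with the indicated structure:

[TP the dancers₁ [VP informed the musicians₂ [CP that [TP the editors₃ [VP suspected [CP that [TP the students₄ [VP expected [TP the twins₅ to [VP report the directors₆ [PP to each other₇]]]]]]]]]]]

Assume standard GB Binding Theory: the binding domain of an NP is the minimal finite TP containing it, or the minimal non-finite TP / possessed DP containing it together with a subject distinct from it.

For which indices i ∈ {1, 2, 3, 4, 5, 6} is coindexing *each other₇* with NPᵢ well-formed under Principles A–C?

{5, 6}

*each other* is an anaphor, so Principle A applies: it must be bound in its binding domain.
Binding domain of *each other₇*: the embedded TP, whose subject is the twins₅.
*the dancers₁* c-commands the anaphor but is outside its binding domain → cannot satisfy Principle A.
*the musicians₂* c-commands the anaphor but is outside its binding domain → cannot satisfy Principle A.
*the editors₃* c-commands the anaphor but is outside its binding domain → cannot satisfy Principle A.
*the students₄* c-commands the anaphor but is outside its binding domain → cannot satisfy Principle A.
*the twins₅* c-commands the anaphor within its binding domain → licit binder.
*the directors₆* c-commands the anaphor within its binding domain → licit binder.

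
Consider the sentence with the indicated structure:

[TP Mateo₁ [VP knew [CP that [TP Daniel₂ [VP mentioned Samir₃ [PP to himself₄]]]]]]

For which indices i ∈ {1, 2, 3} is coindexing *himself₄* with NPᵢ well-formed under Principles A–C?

{2, 3}

*himself* is an anaphor, so Principle A applies: it must be bound in its binding domain.
Binding domain of *himself₄*: the embedded TP, whose subject is Daniel₂.
*Mateo₁* c-commands the anaphor but is outside its binding domain → cannot satisfy Principle A.
*Daniel₂* c-commands the anaphor within its binding domain → licit binder.
*Samir₃* c-commands the anaphor within its binding domain → licit binder.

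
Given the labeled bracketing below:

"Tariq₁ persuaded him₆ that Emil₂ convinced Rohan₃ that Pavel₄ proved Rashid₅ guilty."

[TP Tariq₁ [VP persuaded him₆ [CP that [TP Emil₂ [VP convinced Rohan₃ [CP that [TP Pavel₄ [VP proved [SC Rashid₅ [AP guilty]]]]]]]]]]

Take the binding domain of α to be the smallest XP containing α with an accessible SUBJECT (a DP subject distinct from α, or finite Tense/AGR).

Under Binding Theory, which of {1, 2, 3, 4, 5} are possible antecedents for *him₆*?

*him* is a pronoun, so Principle B applies: it must be free in its binding domain.
Binding domain of *him₆*: the matrix TP, whose subject is Tariq₁.
*Tariq₁* c-commands the pronoun within its binding domain → coindexation would violate Principle B.
*Emil₂*: the pronoun c-commands this R-expression → coindexation would violate Principle C on *Emil₂*.
*Rohan₃*: the pronoun c-commands this R-expression → coindexation would violate Principle C on *Rohan₃*.
*Pavel₄*: the pronoun c-commands this R-expression → coindexation would violate Principle C on *Pavel₄*.
*Rashid₅*: the pronoun c-commands this R-expression → coindexation would violate Principle C on *Rashid₅*.

none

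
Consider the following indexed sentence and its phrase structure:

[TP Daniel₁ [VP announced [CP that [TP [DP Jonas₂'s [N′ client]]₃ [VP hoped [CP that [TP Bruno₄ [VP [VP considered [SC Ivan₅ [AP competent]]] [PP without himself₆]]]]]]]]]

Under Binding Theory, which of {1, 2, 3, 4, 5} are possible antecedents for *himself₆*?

*himself* is an anaphor, so Principle A applies: it must be bound in its binding domain.
Binding domain of *himself₆*: the embedded TP, whose subject is Bruno₄.
*Daniel₁* c-commands the anaphor but is outside its binding domain → cannot satisfy Principle A.
*Jonas₂* does not c-command the anaphor → cannot bind it.
*[Jonas₂'s client]₃* c-commands the anaphor but is outside its binding domain → cannot satisfy Principle A.
*Bruno₄* c-commands the anaphor within its binding domain → licit binder.
*Ivan₅* does not c-command the anaphor → cannot bind it.

{4}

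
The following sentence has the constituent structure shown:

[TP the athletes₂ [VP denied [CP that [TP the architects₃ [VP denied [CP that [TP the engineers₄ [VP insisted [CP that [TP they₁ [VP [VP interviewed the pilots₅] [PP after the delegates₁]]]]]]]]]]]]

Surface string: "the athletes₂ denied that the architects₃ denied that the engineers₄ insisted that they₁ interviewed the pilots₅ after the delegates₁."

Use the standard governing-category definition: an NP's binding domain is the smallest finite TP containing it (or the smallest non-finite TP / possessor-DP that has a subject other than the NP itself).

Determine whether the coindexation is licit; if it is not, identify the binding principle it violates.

The two coindexed NPs are *they₁* and *the delegates₁*.
*the delegates₁* is an R-expression. Principle C requires it to be free everywhere.
*they₁* c-commands it and carries the same index.
The R-expression is bound → Principle C violation.

Principle C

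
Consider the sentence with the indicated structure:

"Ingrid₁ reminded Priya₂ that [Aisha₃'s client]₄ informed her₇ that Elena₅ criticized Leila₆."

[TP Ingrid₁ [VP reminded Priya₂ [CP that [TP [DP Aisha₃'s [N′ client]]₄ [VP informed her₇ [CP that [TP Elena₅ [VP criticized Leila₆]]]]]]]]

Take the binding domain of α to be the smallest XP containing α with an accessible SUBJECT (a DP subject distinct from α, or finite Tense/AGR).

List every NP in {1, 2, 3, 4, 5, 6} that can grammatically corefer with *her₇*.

*her* is a pronoun, so Principle B applies: it must be free in its binding domain.
Binding domain of *her₇*: the embedded TP, whose subject is [Aisha₃'s client]₄.
*Ingrid₁* c-commands the pronoun but from outside its binding domain, and is not c-commanded by it → coindexation permitted.
*Priya₂* c-commands the pronoun but from outside its binding domain, and is not c-commanded by it → coindexation permitted.
*Aisha₃* and the pronoun do not c-command one another → neither Principle B nor Principle C is at stake; coindexation permitted.
*[Aisha₃'s client]₄* c-commands the pronoun within its binding domain → coindexation would violate Principle B.
*Elena₅*: the pronoun c-commands this R-expression → coindexation would violate Principle C on *Elena₅*.
*Leila₆*: the pronoun c-commands this R-expression → coindexation would violate Principle C on *Leila₆*.

{1, 2, 3}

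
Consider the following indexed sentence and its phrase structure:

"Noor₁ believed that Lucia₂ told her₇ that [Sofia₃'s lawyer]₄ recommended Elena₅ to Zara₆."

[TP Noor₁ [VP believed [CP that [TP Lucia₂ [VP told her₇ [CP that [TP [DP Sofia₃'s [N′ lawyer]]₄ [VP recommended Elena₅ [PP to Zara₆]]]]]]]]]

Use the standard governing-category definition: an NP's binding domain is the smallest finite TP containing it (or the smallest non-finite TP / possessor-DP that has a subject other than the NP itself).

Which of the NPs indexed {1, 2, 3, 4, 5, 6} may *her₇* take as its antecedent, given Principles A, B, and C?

{1}

*her* is a pronoun, so Principle B applies: it must be free in its binding domain.
Binding domain of *her₇*: the embedded TP, whose subject is Lucia₂.
*Noor₁* c-commands the pronoun but from outside its binding domain, and is not c-commanded by it → coindexation permitted.
*Lucia₂* c-commands the pronoun within its binding domain → coindexation would violate Principle B.
*Sofia₃*: the pronoun c-commands this R-expression → coindexation would violate Principle C on *Sofia₃*.
*[Sofia₃'s lawyer]₄*: the pronoun c-commands this R-expression → coindexation would violate Principle C on *[Sofia₃'s lawyer]₄*.
*Elena₅*: the pronoun c-commands this R-expression → coindexation would violate Principle C on *Elena₅*.
*Zara₆*: the pronoun c-commands this R-expression → coindexation would violate Principle C on *Zara₆*.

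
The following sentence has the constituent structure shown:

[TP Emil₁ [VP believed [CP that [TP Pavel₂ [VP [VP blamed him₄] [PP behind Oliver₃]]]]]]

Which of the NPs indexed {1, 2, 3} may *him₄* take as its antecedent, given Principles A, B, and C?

{1, 3}

*him* is a pronoun, so Principle B applies: it must be free in its binding domain.
Binding domain of *him₄*: the embedded TP, whose subject is Pavel₂.
*Emil₁* c-commands the pronoun but from outside its binding domain, and is not c-commanded by it → coindexation permitted.
*Pavel₂* c-commands the pronoun within its binding domain → coindexation would violate Principle B.
*Oliver₃* and the pronoun do not c-command one another → neither Principle B nor Principle C is at stake; coindexation permitted.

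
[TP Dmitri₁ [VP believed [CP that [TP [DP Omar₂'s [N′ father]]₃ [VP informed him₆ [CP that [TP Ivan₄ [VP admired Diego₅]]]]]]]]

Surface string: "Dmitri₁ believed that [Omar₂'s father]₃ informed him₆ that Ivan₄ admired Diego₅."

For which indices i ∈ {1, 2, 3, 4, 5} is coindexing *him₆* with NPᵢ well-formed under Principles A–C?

*him* is a pronoun, so Principle B applies: it must be free in its binding domain.
Binding domain of *him₆*: the embedded TP, whose subject is [Omar₂'s father]₃.
*Dmitri₁* c-commands the pronoun but from outside its binding domain, and is not c-commanded by it → coindexation permitted.
*Omar₂* and the pronoun do not c-command one another → neither Principle B nor Principle C is at stake; coindexation permitted.
*[Omar₂'s father]₃* c-commands the pronoun within its binding domain → coindexation would violate Principle B.
*Ivan₄*: the pronoun c-commands this R-expression → coindexation would violate Principle C on *Ivan₄*.
*Diego₅*: the pronoun c-commands this R-expression → coindexation would violate Principle C on *Diego₅*.

{1, 2}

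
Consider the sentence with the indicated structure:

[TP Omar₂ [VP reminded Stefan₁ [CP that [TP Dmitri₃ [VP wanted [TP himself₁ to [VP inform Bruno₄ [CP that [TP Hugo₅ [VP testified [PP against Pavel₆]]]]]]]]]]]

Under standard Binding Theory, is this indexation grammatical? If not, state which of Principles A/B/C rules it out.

The two coindexed NPs are *Stefan₁* and *himself₁*.
*himself₁* is an anaphor. Principle A requires it to be bound within its binding domain — the embedded TP, whose subject is Dmitri₃.
Within that domain it is c-commanded by *Dmitri₃*, which does not share its index.
*Stefan₁* does c-command the anaphor, but from outside its binding domain.
The anaphor is unbound in its domain → Principle A violation.

Principle A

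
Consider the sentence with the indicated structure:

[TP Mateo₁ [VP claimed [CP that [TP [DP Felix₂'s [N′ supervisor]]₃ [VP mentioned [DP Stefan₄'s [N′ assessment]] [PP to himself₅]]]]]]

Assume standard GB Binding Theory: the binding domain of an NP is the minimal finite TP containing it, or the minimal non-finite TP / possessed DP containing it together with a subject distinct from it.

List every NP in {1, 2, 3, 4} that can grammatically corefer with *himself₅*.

{3}

*himself* is an anaphor, so Principle A applies: it must be bound in its binding domain.
Binding domain of *himself₅*: the embedded TP, whose subject is [Felix₂'s supervisor]₃.
*Mateo₁* c-commands the anaphor but is outside its binding domain → cannot satisfy Principle A.
*Felix₂* does not c-command the anaphor → cannot bind it.
*[Felix₂'s supervisor]₃* c-commands the anaphor within its binding domain → licit binder.
*Stefan₄* does not c-command the anaphor → cannot bind it.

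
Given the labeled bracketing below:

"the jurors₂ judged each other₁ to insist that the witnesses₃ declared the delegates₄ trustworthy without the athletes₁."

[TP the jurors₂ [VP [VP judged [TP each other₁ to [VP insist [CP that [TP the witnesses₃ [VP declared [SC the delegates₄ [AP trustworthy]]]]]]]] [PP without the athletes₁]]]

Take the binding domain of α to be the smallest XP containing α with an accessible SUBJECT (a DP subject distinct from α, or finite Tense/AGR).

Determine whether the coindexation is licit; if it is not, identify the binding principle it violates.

Principle A

The two coindexed NPs are *the athletes₁* and *each other₁*.
*each other₁* is an anaphor. Principle A requires it to be bound within its binding domain — the matrix TP, whose subject is the jurors₂.
Within that domain it is c-commanded by *the jurors₂*, which does not share its index.
*the athletes₁* does not c-command the anaphor at all.
The anaphor is unbound in its domain → Principle A violation.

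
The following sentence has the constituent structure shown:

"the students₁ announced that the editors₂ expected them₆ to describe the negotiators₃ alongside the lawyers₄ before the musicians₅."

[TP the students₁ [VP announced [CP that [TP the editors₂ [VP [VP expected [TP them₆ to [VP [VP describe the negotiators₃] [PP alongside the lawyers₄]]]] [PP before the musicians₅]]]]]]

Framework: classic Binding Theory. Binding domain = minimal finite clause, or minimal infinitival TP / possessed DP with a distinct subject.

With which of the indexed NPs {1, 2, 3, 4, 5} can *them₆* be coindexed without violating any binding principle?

{1, 5}

*them* is a pronoun, so Principle B applies: it must be free in its binding domain.
Binding domain of *them₆*: the embedded TP, whose subject is the editors₂.
*the students₁* c-commands the pronoun but from outside its binding domain, and is not c-commanded by it → coindexation permitted.
*the editors₂* c-commands the pronoun within its binding domain → coindexation would violate Principle B.
*the negotiators₃*: the pronoun c-commands this R-expression → coindexation would violate Principle C on *the negotiators₃*.
*the lawyers₄*: the pronoun c-commands this R-expression → coindexation would violate Principle C on *the lawyers₄*.
*the musicians₅* and the pronoun do not c-command one another → neither Principle B nor Principle C is at stake; coindexation permitted.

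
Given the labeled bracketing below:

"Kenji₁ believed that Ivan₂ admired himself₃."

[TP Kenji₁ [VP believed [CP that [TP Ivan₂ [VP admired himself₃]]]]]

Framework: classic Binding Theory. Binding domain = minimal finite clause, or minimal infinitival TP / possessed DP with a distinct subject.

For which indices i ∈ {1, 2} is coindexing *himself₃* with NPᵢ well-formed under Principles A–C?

*himself* is an anaphor, so Principle A applies: it must be bound in its binding domain.
Binding domain of *himself₃*: the embedded TP, whose subject is Ivan₂.
*Kenji₁* c-commands the anaphor but is outside its binding domain → cannot satisfy Principle A.
*Ivan₂* c-commands the anaphor within its binding domain → licit binder.

{2}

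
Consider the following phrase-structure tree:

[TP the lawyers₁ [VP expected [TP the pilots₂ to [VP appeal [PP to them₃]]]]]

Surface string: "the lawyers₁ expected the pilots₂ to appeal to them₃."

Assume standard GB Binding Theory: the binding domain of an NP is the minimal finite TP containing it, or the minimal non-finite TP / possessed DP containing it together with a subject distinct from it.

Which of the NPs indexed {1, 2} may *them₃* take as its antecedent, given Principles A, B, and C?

*them* is a pronoun, so Principle B applies: it must be free in its binding domain.
Binding domain of *them₃*: the embedded TP, whose subject is the pilots₂.
*the lawyers₁* c-commands the pronoun but from outside its binding domain, and is not c-commanded by it → coindexation permitted.
*the pilots₂* c-commands the pronoun within its binding domain → coindexation would violate Principle B.

{1}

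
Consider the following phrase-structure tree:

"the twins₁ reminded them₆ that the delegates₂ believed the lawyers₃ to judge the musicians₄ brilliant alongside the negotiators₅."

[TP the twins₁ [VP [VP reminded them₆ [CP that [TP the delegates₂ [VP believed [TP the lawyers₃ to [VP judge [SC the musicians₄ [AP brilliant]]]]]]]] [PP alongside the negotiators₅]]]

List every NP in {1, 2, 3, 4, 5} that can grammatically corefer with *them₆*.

{5}

*them* is a pronoun, so Principle B applies: it must be free in its binding domain.
Binding domain of *them₆*: the matrix TP, whose subject is the twins₁.
*the twins₁* c-commands the pronoun within its binding domain → coindexation would violate Principle B.
*the delegates₂*: the pronoun c-commands this R-expression → coindexation would violate Principle C on *the delegates₂*.
*the lawyers₃*: the pronoun c-commands this R-expression → coindexation would violate Principle C on *the lawyers₃*.
*the musicians₄*: the pronoun c-commands this R-expression → coindexation would violate Principle C on *the musicians₄*.
*the negotiators₅* and the pronoun do not c-command one another → neither Principle B nor Principle C is at stake; coindexation permitted.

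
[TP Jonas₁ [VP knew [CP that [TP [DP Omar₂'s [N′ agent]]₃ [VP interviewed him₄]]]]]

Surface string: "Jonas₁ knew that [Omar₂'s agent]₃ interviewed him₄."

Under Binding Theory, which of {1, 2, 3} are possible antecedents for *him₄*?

*him* is a pronoun, so Principle B applies: it must be free in its binding domain.
Binding domain of *him₄*: the embedded TP, whose subject is [Omar₂'s agent]₃.
*Jonas₁* c-commands the pronoun but from outside its binding domain, and is not c-commanded by it → coindexation permitted.
*Omar₂* and the pronoun do not c-command one another → neither Principle B nor Principle C is at stake; coindexation permitted.
*[Omar₂'s agent]₃* c-commands the pronoun within its binding domain → coindexation would violate Principle B.

{1, 2}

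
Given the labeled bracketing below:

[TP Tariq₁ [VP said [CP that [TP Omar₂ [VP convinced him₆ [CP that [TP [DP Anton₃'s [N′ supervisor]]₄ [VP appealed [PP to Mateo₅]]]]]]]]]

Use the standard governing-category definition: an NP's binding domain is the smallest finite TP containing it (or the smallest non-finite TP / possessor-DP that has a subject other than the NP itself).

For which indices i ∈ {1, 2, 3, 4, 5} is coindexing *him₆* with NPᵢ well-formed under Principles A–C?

*him* is a pronoun, so Principle B applies: it must be free in its binding domain.
Binding domain of *him₆*: the embedded TP, whose subject is Omar₂.
*Tariq₁* c-commands the pronoun but from outside its binding domain, and is not c-commanded by it → coindexation permitted.
*Omar₂* c-commands the pronoun within its binding domain → coindexation would violate Principle B.
*Anton₃*: the pronoun c-commands this R-expression → coindexation would violate Principle C on *Anton₃*.
*[Anton₃'s supervisor]₄*: the pronoun c-commands this R-expression → coindexation would violate Principle C on *[Anton₃'s supervisor]₄*.
*Mateo₅*: the pronoun c-commands this R-expression → coindexation would violate Principle C on *Mateo₅*.

{1}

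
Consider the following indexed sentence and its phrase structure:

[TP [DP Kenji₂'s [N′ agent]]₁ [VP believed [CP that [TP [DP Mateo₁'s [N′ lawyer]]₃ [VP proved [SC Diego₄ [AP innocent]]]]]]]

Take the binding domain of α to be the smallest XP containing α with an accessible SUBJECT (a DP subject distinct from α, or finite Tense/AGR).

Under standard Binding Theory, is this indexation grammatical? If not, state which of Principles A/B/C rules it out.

Principle C

The two coindexed NPs are *[Kenji₂'s agent]₁* and *Mateo₁*.
*Mateo₁* is an R-expression. Principle C requires it to be free everywhere.
*[Kenji₂'s agent]₁* c-commands it and carries the same index.
The R-expression is bound → Principle C violation.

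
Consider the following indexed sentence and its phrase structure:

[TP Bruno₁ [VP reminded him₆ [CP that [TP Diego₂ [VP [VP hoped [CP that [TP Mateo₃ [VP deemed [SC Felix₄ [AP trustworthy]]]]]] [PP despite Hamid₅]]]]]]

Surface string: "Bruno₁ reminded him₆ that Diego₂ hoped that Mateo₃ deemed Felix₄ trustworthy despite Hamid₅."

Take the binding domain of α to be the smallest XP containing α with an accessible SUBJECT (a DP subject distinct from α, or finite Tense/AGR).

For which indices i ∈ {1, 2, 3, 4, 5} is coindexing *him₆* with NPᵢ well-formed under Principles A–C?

none

*him* is a pronoun, so Principle B applies: it must be free in its binding domain.
Binding domain of *him₆*: the matrix TP, whose subject is Bruno₁.
*Bruno₁* c-commands the pronoun within its binding domain → coindexation would violate Principle B.
*Diego₂*: the pronoun c-commands this R-expression → coindexation would violate Principle C on *Diego₂*.
*Mateo₃*: the pronoun c-commands this R-expression → coindexation would violate Principle C on *Mateo₃*.
*Felix₄*: the pronoun c-commands this R-expression → coindexation would violate Principle C on *Felix₄*.
*Hamid₅*: the pronoun c-commands this R-expression → coindexation would violate Principle C on *Hamid₅*.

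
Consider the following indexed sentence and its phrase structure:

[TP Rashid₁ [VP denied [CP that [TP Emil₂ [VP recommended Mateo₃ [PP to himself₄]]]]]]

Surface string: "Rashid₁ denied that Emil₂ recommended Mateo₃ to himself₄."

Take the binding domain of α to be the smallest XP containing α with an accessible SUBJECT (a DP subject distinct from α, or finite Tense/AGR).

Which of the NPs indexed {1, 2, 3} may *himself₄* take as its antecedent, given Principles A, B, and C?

*himself* is an anaphor, so Principle A applies: it must be bound in its binding domain.
Binding domain of *himself₄*: the embedded TP, whose subject is Emil₂.
*Rashid₁* c-commands the anaphor but is outside its binding domain → cannot satisfy Principle A.
*Emil₂* c-commands the anaphor within its binding domain → licit binder.
*Mateo₃* c-commands the anaphor within its binding domain → licit binder.

{2, 3}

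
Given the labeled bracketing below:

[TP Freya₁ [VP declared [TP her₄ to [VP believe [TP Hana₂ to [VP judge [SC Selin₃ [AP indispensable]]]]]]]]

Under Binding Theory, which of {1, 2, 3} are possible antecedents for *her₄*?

none

*her* is a pronoun, so Principle B applies: it must be free in its binding domain.
Binding domain of *her₄*: the matrix TP, whose subject is Freya₁.
*Freya₁* c-commands the pronoun within its binding domain → coindexation would violate Principle B.
*Hana₂*: the pronoun c-commands this R-expression → coindexation would violate Principle C on *Hana₂*.
*Selin₃*: the pronoun c-commands this R-expression → coindexation would violate Principle C on *Selin₃*.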